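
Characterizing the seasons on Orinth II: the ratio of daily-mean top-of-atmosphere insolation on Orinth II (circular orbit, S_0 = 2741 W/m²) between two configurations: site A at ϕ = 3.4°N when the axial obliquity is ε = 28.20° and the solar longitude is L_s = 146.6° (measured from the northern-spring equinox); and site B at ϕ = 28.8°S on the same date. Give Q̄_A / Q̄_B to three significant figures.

— Configuration A (ϕ=+3.4°):
Solar declination: sin δ = sin ε · sin L_s = sin 28.20° × sin 146.6° = 0.26013, so δ = +15.078°.
cos h₀ = −tan(+3.4°) tan(+15.078°) = -0.0160, h₀ = 1.5868 rad.
Bracket: h₀ sin ϕ sin δ + cos ϕ cos δ sin h₀ = 1.5868×0.05931×0.26013 + 0.99824×0.96557×0.99987 = 0.024482 + 0.963745 = 0.988227.
Q̄ = (S_0/π) × [bracket] = (2741/π) × 0.988227 = 862.22 W/m².
— Configuration B (ϕ=-28.8°):
cos h₀ = −tan(-28.8°) tan(+15.078°) = 0.1481, h₀ = 1.4221 rad.
Bracket: h₀ sin ϕ sin δ + cos ϕ cos δ sin h₀ = 1.4221×-0.48175×0.26013 + 0.87631×0.96557×0.98897 = -0.178214 + 0.836806 = 0.658592.
Q̄ = (S_0/π) × [bracket] = (2741/π) × 0.658592 = 574.61 W/m².
Ratio Q̄_A / Q̄_B = 862.22 / 574.61 = 1.501.

Q̄_A / Q̄_B ≈ 1.50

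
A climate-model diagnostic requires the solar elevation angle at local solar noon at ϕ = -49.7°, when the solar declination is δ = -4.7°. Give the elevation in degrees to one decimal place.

At local noon the hour angle is zero, so the zenith angle equals |ϕ − δ| = |-49.7° − (-4.700°)| = 45.000°.
Elevation = 90° − 45.000° = 45.0°.

45.0°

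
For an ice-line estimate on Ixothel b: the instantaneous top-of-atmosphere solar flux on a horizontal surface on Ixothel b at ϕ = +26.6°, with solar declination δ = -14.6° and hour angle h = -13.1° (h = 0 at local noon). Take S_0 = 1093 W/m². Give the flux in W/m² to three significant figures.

cos θ_z = sin ϕ sin δ + cos ϕ cos δ cos h = -0.112866 + 0.842763 = 0.729897.
Flux = S_0 · cos θ_z = 1093 × 0.729897 = 797.8 W/m².

798 W/m²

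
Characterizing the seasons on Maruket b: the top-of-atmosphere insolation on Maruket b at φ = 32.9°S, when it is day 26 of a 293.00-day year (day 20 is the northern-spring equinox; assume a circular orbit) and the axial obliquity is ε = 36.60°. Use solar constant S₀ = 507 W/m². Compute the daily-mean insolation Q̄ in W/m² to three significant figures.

Q̄ ≈ 125 W/m²

Solar longitude: λ_s = 360° × (26 − 20)/293.00 = 7.372°.
sin δ = sin 36.60° × sin 7.372° = 0.07650, so δ = +4.388°.
cos H₀ = −tan(-32.9°) tan(+4.388°) = 0.0496, H₀ = 1.5211 rad.
Bracket: H₀ sin φ sin δ + cos φ cos δ sin H₀ = 1.5211×-0.54317×0.07650 + 0.83962×0.99707×0.99877 = -0.063206 + 0.836130 = 0.772924.
Q̄ = (S₀/π) × [bracket] = (507/π) × 0.772924 = 124.7 W/m².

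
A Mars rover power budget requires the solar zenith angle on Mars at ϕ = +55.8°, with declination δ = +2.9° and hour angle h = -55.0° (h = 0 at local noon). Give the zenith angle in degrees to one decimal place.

cos θ_z = sin ϕ sin δ + cos ϕ cos δ cos h = 0.041844 + 0.321985 = 0.363829.
θ_z = arccos(0.363829) = 68.7°.

θ_z = 68.7°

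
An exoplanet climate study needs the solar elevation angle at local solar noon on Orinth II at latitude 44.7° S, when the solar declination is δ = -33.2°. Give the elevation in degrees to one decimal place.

At local noon the hour angle is zero, so the zenith angle equals |φ − δ| = |-44.7° − (-33.200°)| = 11.500°.
Elevation = 90° − 11.500° = 78.5°.

78.5°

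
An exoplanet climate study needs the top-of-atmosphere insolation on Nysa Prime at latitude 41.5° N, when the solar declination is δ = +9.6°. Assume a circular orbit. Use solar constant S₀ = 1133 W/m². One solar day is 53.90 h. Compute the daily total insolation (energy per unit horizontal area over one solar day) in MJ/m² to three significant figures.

64.4 MJ/m²

cos H₀ = −tan(+41.5°) tan(+9.600°) = -0.1496, H₀ = 1.7210 rad.
Bracket: H₀ sin φ sin δ + cos φ cos δ sin H₀ = 1.7210×0.66262×0.16677 + 0.74896×0.98600×0.98874 = 0.190179 + 0.730159 = 0.920338.
Q̄ = (S₀/π) × [bracket] = (1133/π) × 0.920338 = 331.92 W/m².
Daily total = Q̄ × 53.90 h × 3600 s/h = 331.92 × 53.90 × 3600 / 10⁶ = 64.41 MJ/m².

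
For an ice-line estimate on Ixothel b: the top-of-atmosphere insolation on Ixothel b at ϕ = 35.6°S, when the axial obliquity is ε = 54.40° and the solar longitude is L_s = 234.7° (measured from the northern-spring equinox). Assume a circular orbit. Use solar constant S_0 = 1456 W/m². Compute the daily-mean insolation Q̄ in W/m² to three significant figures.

Q̄ ≈ 622 W/m²

Solar declination: sin δ = sin ε · sin L_s = sin 54.40° × sin 234.7° = -0.66360, so δ = -41.575°.
cos h₀ = −tan(-35.6°) tan(-41.575°) = -0.6351, h₀ = 2.2589 rad.
Bracket: h₀ sin ϕ sin δ + cos ϕ cos δ sin h₀ = 2.2589×-0.58212×-0.66360 + 0.81310×0.74809×0.77245 = 0.872601 + 0.469860 = 1.342461.
Q̄ = (S_0/π) × [bracket] = (1456/π) × 1.342461 = 622.2 W/m².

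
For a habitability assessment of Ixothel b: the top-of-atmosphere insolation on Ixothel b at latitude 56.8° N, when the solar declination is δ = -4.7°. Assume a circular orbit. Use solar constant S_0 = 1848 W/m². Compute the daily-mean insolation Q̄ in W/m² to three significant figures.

Q̄ ≈ 260 W/m²

cos h₀ = −tan(+56.8°) tan(-4.700°) = 0.1256, h₀ = 1.4448 rad.
Bracket: h₀ sin ϕ sin δ + cos ϕ cos δ sin h₀ = 1.4448×0.83676×-0.08194 + 0.54756×0.99664×0.99208 = -0.099061 + 0.541398 = 0.442337.
Q̄ = (S_0/π) × [bracket] = (1848/π) × 0.442337 = 260.2 W/m².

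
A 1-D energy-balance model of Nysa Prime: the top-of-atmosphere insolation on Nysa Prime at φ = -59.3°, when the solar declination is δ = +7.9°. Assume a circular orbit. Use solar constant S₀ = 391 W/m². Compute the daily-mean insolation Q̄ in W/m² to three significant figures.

Q̄ ≈ 41.6 W/m²

cos H₀ = −tan(-59.3°) tan(+7.900°) = 0.2337, H₀ = 1.3349 rad.
Bracket: H₀ sin φ sin δ + cos φ cos δ sin H₀ = 1.3349×-0.85985×0.13744 + 0.51054×0.99051×0.97231 = -0.157756 + 0.491692 = 0.333936.
Q̄ = (S₀/π) × [bracket] = (391/π) × 0.333936 = 41.56 W/m².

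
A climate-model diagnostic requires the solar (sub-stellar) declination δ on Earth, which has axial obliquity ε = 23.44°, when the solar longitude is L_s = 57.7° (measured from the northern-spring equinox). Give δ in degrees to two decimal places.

δ = +19.65°

sin δ = sin ε · sin L_s = sin 23.44° × sin 57.7° = 0.336235.
δ = arcsin(0.336235) = +19.65°.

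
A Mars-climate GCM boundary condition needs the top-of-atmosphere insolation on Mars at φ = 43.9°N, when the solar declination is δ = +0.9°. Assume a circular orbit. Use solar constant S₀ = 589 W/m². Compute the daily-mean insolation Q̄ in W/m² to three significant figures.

cos H₀ = −tan(+43.9°) tan(+0.900°) = -0.0151, H₀ = 1.5859 rad.
Bracket: H₀ sin φ sin δ + cos φ cos δ sin H₀ = 1.5859×0.69340×0.01571 + 0.72055×0.99988×0.99989 = 0.017276 + 0.720384 = 0.737660.
Q̄ = (S₀/π) × [bracket] = (589/π) × 0.737660 = 138.3 W/m².

Q̄ ≈ 138 W/m²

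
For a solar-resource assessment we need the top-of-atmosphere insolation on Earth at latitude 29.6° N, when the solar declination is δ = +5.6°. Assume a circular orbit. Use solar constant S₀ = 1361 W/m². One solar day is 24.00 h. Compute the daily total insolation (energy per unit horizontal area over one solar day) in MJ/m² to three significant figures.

35.3 MJ/m²

cos H₀ = −tan(+29.6°) tan(+5.600°) = -0.0557, H₀ = 1.6265 rad.
Bracket: H₀ sin φ sin δ + cos φ cos δ sin H₀ = 1.6265×0.49394×0.09758 + 0.86949×0.99523×0.99845 = 0.078395 + 0.864001 = 0.942396.
Q̄ = (S₀/π) × [bracket] = (1361/π) × 0.942396 = 408.26 W/m².
Daily total = Q̄ × 24.00 h × 3600 s/h = 408.26 × 24.00 × 3600 / 10⁶ = 35.27 MJ/m².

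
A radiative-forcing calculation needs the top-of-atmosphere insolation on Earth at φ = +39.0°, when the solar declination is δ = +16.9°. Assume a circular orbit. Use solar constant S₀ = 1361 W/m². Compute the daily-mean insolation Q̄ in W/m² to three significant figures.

cos H₀ = −tan(+39.0°) tan(+16.900°) = -0.2460, H₀ = 1.8194 rad.
Bracket: H₀ sin φ sin δ + cos φ cos δ sin H₀ = 1.8194×0.62932×0.29070 + 0.77715×0.95681×0.96926 = 0.332847 + 0.720727 = 1.053574.
Q̄ = (S₀/π) × [bracket] = (1361/π) × 1.053574 = 456.4 W/m².

Q̄ ≈ 456 W/m²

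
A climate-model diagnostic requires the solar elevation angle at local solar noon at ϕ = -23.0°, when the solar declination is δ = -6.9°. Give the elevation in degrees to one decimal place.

73.9°

At local noon the hour angle is zero, so the zenith angle equals |ϕ − δ| = |-23.0° − (-6.900°)| = 16.100°.
Elevation = 90° − 16.100° = 73.9°.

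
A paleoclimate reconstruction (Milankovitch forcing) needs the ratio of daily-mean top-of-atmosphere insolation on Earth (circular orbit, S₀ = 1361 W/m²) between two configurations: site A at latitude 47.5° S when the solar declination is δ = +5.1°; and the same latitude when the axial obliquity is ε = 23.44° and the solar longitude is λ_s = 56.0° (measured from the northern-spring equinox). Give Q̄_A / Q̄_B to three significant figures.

Q̄_A / Q̄_B ≈ 1.89

— Configuration A (φ=-47.5°):
cos H₀ = −tan(-47.5°) tan(+5.100°) = 0.0974, H₀ = 1.4732 rad.
Bracket: H₀ sin φ sin δ + cos φ cos δ sin H₀ = 1.4732×-0.73728×0.08889 + 0.67559×0.99604×0.99525 = -0.096549 + 0.669718 = 0.573169.
Q̄ = (S₀/π) × [bracket] = (1361/π) × 0.573169 = 248.31 W/m².
— Configuration B (φ=-47.5°):
Solar declination: sin δ = sin ε · sin λ_s = sin 23.44° × sin 56.0° = 0.32978, so δ = +19.256°.
cos H₀ = −tan(-47.5°) tan(+19.256°) = 0.3812, H₀ = 1.1797 rad.
Bracket: H₀ sin φ sin δ + cos φ cos δ sin H₀ = 1.1797×-0.73728×0.32978 + 0.67559×0.94406×0.92448 = -0.286832 + 0.589631 = 0.302799.
Q̄ = (S₀/π) × [bracket] = (1361/π) × 0.302799 = 131.18 W/m².
Ratio Q̄_A / Q̄_B = 248.31 / 131.18 = 1.893.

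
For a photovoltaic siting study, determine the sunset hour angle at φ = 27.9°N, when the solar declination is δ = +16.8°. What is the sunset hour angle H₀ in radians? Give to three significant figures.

H₀ = 1.73 rad

cos H₀ = −tan φ · tan δ = −tan(+27.9°) × tan(+16.800°) = -0.1599, so H₀ = 1.7313 rad = 99.20°.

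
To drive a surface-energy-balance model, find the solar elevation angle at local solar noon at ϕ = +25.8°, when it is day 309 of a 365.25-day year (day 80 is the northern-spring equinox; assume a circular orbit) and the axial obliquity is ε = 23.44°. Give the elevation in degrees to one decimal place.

Solar longitude: L_s = 360° × (309 − 80)/365.25 = 225.708°.
sin δ = sin 23.44° × sin 225.708° = -0.28474, so δ = -16.543°.
At local noon the hour angle is zero, so the zenith angle equals |ϕ − δ| = |+25.8° − (-16.543°)| = 42.343°.
Elevation = 90° − 42.343° = 47.7°.

47.7°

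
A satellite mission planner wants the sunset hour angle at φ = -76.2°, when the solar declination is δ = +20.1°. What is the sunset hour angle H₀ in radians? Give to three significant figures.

H₀ = 0.00 rad

cos H₀ = −tan φ · tan δ = 1.4899 ≥ 1, so the Sun never rises (polar night) and H₀ = 0.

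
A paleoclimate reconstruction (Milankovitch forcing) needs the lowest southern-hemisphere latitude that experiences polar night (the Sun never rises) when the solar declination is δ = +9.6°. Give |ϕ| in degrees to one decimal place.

Polar night requires cos h₀ = −tan ϕ tan δ ≥ 1, i.e. tan ϕ tan δ ≤ −1.
The boundary is |tan ϕ| · |tan δ| = 1, so |ϕ| = 90° − |δ| = 90° − 9.6° = 80.4° in the southern hemisphere.

|ϕ| = 80.4°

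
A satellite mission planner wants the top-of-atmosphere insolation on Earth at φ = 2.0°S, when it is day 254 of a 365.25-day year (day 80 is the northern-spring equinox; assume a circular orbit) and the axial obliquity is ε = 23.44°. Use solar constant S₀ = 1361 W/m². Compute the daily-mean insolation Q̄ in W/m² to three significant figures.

Solar longitude: λ_s = 360° × (254 − 80)/365.25 = 171.499°.
sin δ = sin 23.44° × sin 171.499° = 0.05880, so δ = +3.371°.
cos H₀ = −tan(-2.0°) tan(+3.371°) = 0.0021, H₀ = 1.5687 rad.
Bracket: H₀ sin φ sin δ + cos φ cos δ sin H₀ = 1.5687×-0.03490×0.05880 + 0.99939×0.99827×1.00000 = -0.003219 + 0.997661 = 0.994442.
Q̄ = (S₀/π) × [bracket] = (1361/π) × 0.994442 = 430.8 W/m².

Q̄ ≈ 431 W/m²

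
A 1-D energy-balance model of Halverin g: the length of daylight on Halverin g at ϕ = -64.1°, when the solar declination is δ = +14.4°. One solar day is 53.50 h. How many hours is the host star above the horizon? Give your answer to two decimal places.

17.26 h

cos h₀ = −tan ϕ · tan δ = −tan(-64.1°) × tan(+14.400°) = 0.5288, so h₀ = 1.0136 rad = 58.08°.
Daylight = 2h₀/(2π) × 53.50 h = (1.0136/π) × 53.50 = 17.26 h.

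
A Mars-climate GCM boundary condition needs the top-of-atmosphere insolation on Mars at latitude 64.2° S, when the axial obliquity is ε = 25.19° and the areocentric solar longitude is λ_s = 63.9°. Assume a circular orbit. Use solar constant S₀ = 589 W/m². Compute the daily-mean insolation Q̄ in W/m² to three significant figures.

Q̄ ≈ 3.93 W/m²

sin δ = sin 25.19° × sin 63.9° = 0.38222, so δ = +22.471°.
cos H₀ = −tan(-64.2°) tan(+22.471°) = 0.8556, H₀ = 0.5440 rad.
Bracket: H₀ sin φ sin δ + cos φ cos δ sin H₀ = 0.5440×-0.90032×0.38222 + 0.43523×0.92407×0.51759 = -0.187201 + 0.208166 = 0.020965.
Q̄ = (S₀/π) × [bracket] = (589/π) × 0.020965 = 3.931 W/m².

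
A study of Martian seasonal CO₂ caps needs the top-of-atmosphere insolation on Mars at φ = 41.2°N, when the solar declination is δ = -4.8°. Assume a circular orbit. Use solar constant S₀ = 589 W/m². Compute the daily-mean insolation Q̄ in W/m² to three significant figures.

cos H₀ = −tan(+41.2°) tan(-4.800°) = 0.0735, H₀ = 1.4972 rad.
Bracket: H₀ sin φ sin δ + cos φ cos δ sin H₀ = 1.4972×0.65869×-0.08368 + 0.75241×0.99649×0.99729 = -0.082524 + 0.747737 = 0.665213.
Q̄ = (S₀/π) × [bracket] = (589/π) × 0.665213 = 124.7 W/m².

Q̄ ≈ 125 W/m²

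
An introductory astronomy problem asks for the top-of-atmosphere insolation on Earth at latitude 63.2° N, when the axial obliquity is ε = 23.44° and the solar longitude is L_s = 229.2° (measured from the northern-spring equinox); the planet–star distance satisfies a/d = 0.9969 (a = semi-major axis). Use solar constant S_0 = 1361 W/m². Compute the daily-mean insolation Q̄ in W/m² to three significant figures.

Q̄ ≈ 40.9 W/m²

Solar declination: sin δ = sin ε · sin L_s = sin 23.44° × sin 229.2° = -0.30112, so δ = -17.525°.
cos h₀ = −tan(+63.2°) tan(-17.525°) = 0.6251, h₀ = 0.8955 rad.
Bracket: h₀ sin ϕ sin δ + cos ϕ cos δ sin h₀ = 0.8955×0.89259×-0.30112 + 0.45088×0.95359×0.78051 = -0.240690 + 0.335584 = 0.094894.
Inverse-square distance factor (a/d)² = 0.9969² = 0.993810.
Q̄ = (S_0/π) × 0.993810 × [bracket] = (1361/π) × 0.993810 × 0.094894 = 40.86 W/m².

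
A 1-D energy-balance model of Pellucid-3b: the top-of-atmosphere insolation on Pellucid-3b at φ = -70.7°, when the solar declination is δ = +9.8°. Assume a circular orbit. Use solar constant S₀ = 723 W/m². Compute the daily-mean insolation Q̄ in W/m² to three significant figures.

cos H₀ = −tan(-70.7°) tan(+9.800°) = 0.4932, H₀ = 1.0550 rad.
Bracket: H₀ sin φ sin δ + cos φ cos δ sin H₀ = 1.0550×-0.94380×0.17021 + 0.33051×0.98541×0.86989 = -0.169480 + 0.283313 = 0.113833.
Q̄ = (S₀/π) × [bracket] = (723/π) × 0.113833 = 26.20 W/m².

Q̄ ≈ 26.2 W/m²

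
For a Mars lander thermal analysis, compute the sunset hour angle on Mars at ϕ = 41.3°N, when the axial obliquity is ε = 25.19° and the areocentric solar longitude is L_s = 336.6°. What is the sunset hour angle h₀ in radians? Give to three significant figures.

sin δ = sin 25.19° × sin 336.6° = -0.16903, so δ = -9.732°.
cos h₀ = −tan ϕ · tan δ = −tan(+41.3°) × tan(-9.732°) = 0.1507, so h₀ = 1.4196 rad = 81.33°.

h₀ = 1.42 rad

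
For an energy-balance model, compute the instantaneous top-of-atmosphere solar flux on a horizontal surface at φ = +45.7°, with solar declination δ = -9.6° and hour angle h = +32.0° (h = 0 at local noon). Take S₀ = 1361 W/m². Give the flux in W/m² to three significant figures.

632 W/m²

cos θ_z = sin φ sin δ + cos φ cos δ cos h = -0.119355 + 0.583995 = 0.464640.
Flux = S₀ · cos θ_z = 1361 × 0.464640 = 632.4 W/m².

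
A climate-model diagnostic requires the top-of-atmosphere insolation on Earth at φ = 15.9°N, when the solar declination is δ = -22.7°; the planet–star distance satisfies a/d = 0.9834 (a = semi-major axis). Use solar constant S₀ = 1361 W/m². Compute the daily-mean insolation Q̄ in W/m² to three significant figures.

cos H₀ = −tan(+15.9°) tan(-22.700°) = 0.1192, H₀ = 1.4514 rad.
Bracket: H₀ sin φ sin δ + cos φ cos δ sin H₀ = 1.4514×0.27396×-0.38591 + 0.96174×0.92254×0.99288 = -0.153448 + 0.880926 = 0.727478.
Inverse-square distance factor (a/d)² = 0.9834² = 0.967076.
Q̄ = (S₀/π) × 0.967076 × [bracket] = (1361/π) × 0.967076 × 0.727478 = 304.8 W/m².

Q̄ ≈ 305 W/m²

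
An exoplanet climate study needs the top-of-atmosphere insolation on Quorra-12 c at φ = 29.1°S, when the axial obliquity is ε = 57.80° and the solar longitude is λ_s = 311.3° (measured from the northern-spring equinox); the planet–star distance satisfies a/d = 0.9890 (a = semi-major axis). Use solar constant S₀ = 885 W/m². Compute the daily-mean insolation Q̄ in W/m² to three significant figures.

Q̄ ≈ 340 W/m²

Solar declination: sin δ = sin ε · sin λ_s = sin 57.80° × sin 311.3° = -0.63571, so δ = -39.473°.
cos H₀ = −tan(-29.1°) tan(-39.473°) = -0.4584, H₀ = 2.0470 rad.
Bracket: H₀ sin φ sin δ + cos φ cos δ sin H₀ = 2.0470×-0.48634×-0.63571 + 0.87377×0.77192×0.88876 = 0.632873 + 0.599451 = 1.232324.
Inverse-square distance factor (a/d)² = 0.9890² = 0.978121.
Q̄ = (S₀/π) × 0.978121 × [bracket] = (885/π) × 0.978121 × 1.232324 = 339.6 W/m².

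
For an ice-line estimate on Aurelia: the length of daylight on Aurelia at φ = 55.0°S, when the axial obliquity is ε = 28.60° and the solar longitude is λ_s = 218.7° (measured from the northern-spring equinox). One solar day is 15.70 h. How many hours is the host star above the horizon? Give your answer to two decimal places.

10.17 h

Solar declination: sin δ = sin ε · sin λ_s = sin 28.60° × sin 218.7° = -0.29930, so δ = -17.415°.
cos H₀ = −tan φ · tan δ = −tan(-55.0°) × tan(-17.415°) = -0.4480, so H₀ = 2.0353 rad = 116.61°.
Daylight = 2H₀/(2π) × 15.70 h = (2.0353/π) × 15.70 = 10.17 h.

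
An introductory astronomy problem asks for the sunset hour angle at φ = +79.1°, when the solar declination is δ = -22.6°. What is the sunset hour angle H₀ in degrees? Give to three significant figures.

H₀ = 0.00°

cos H₀ = −tan φ · tan δ = 2.1616 ≥ 1, so the Sun never rises (polar night) and H₀ = 0.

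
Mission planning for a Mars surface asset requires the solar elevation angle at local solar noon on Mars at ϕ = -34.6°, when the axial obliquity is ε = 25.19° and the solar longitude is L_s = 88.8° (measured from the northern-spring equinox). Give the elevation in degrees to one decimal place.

30.2°

Solar declination: sin δ = sin ε · sin L_s = sin 25.19° × sin 88.8° = 0.42553, so δ = +25.184°.
At local noon the hour angle is zero, so the zenith angle equals |ϕ − δ| = |-34.6° − (+25.184°)| = 59.784°.
Elevation = 90° − 59.784° = 30.2°.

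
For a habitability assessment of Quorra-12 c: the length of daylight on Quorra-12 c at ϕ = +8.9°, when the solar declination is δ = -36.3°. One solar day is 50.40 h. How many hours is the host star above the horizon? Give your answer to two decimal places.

23.35 h

cos h₀ = −tan ϕ · tan δ = −tan(+8.9°) × tan(-36.300°) = 0.1150, so h₀ = 1.4555 rad = 83.39°.
Daylight = 2h₀/(2π) × 50.40 h = (1.4555/π) × 50.40 = 23.35 h.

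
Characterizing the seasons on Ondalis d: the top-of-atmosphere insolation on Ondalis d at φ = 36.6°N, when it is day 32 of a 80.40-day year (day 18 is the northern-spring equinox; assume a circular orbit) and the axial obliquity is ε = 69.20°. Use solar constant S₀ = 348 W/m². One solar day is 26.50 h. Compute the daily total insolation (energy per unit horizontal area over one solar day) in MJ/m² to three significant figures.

Solar longitude: λ_s = 360° × (32 − 18)/80.40 = 62.687°.
sin δ = sin 69.20° × sin 62.687° = 0.83060, so δ = +56.161°.
cos H₀ = −tan(+36.6°) tan(+56.161°) = -1.1077 ≤ −1 ⇒ polar day, H₀ = π.
Bracket: H₀ sin φ sin δ + cos φ cos δ sin H₀ = 3.1416×0.59622×0.83060 + 0.80282×0.55687×0.00000 = 1.555784 + 0.000000 = 1.555784.
Q̄ = (S₀/π) × [bracket] = (348/π) × 1.555784 = 172.34 W/m².
Daily total = Q̄ × 26.50 h × 3600 s/h = 172.34 × 26.50 × 3600 / 10⁶ = 16.44 MJ/m².

16.4 MJ/m²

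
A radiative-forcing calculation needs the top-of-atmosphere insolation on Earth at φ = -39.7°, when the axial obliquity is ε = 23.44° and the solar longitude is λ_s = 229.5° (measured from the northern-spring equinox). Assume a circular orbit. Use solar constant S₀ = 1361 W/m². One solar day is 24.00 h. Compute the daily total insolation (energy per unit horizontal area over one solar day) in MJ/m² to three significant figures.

39.8 MJ/m²

Solar declination: sin δ = sin ε · sin λ_s = sin 23.44° × sin 229.5° = -0.30248, so δ = -17.607°.
cos H₀ = −tan(-39.7°) tan(-17.607°) = -0.2635, H₀ = 1.8374 rad.
Bracket: H₀ sin φ sin δ + cos φ cos δ sin H₀ = 1.8374×-0.63877×-0.30248 + 0.76940×0.95316×0.96467 = 0.355014 + 0.707452 = 1.062466.
Q̄ = (S₀/π) × [bracket] = (1361/π) × 1.062466 = 460.28 W/m².
Daily total = Q̄ × 24.00 h × 3600 s/h = 460.28 × 24.00 × 3600 / 10⁶ = 39.77 MJ/m².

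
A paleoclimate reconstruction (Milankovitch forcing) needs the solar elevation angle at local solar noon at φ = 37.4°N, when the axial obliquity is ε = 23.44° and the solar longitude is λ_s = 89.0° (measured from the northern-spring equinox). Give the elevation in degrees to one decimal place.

76.0°

Solar declination: sin δ = sin ε · sin λ_s = sin 23.44° × sin 89.0° = 0.39773, so δ = +23.436°.
At local noon the hour angle is zero, so the zenith angle equals |φ − δ| = |+37.4° − (+23.436°)| = 13.964°.
Elevation = 90° − 13.964° = 76.0°.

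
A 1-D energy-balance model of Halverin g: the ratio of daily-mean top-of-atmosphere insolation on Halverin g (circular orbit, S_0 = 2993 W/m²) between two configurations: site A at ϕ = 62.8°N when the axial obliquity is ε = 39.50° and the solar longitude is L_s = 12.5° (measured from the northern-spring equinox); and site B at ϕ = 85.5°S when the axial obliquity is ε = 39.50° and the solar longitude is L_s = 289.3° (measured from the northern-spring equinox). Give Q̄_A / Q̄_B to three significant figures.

Q̄_A / Q̄_B ≈ 0.352

— Configuration A (ϕ=+62.8°):
Solar declination: sin δ = sin ε · sin L_s = sin 39.50° × sin 12.5° = 0.13767, so δ = +7.913°.
cos h₀ = −tan(+62.8°) tan(+7.913°) = -0.2705, h₀ = 1.8447 rad.
Bracket: h₀ sin ϕ sin δ + cos ϕ cos δ sin h₀ = 1.8447×0.88942×0.13767 + 0.45710×0.99048×0.96273 = 0.225877 + 0.435874 = 0.661751.
Q̄ = (S_0/π) × [bracket] = (2993/π) × 0.661751 = 630.45 W/m².
— Configuration B (ϕ=-85.5°):
Solar declination: sin δ = sin ε · sin L_s = sin 39.50° × sin 289.3° = -0.60033, so δ = -36.894°.
cos h₀ = −tan(-85.5°) tan(-36.894°) = -9.5379 ≤ −1 ⇒ polar day, h₀ = π.
Bracket: h₀ sin ϕ sin δ + cos ϕ cos δ sin h₀ = 3.1416×-0.99692×-0.60033 + 0.07846×0.79975×0.00000 = 1.880188 + 0.000000 = 1.880188.
Q̄ = (S_0/π) × [bracket] = (2993/π) × 1.880188 = 1791.3 W/m².
Ratio Q̄_A / Q̄_B = 630.45 / 1791.3 = 0.3520.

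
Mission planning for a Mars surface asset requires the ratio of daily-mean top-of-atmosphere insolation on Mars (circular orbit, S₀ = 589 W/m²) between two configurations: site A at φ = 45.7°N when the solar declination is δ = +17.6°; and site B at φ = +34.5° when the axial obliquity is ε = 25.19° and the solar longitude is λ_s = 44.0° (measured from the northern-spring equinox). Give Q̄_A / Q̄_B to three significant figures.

Q̄_A / Q̄_B ≈ 0.975

— Configuration A (φ=+45.7°):
cos H₀ = −tan(+45.7°) tan(+17.600°) = -0.3251, H₀ = 1.9019 rad.
Bracket: H₀ sin φ sin δ + cos φ cos δ sin H₀ = 1.9019×0.71569×0.30237 + 0.69842×0.95319×0.94569 = 0.411577 + 0.629571 = 1.041148.
Q̄ = (S₀/π) × [bracket] = (589/π) × 1.041148 = 195.20 W/m².
— Configuration B (φ=+34.5°):
Solar declination: sin δ = sin ε · sin λ_s = sin 25.19° × sin 44.0° = 0.29566, so δ = +17.197°.
cos H₀ = −tan(+34.5°) tan(+17.197°) = -0.2127, H₀ = 1.7851 rad.
Bracket: H₀ sin φ sin δ + cos φ cos δ sin H₀ = 1.7851×0.56641×0.29566 + 0.82413×0.95529×0.97711 = 0.298941 + 0.769262 = 1.068203.
Q̄ = (S₀/π) × [bracket] = (589/π) × 1.068203 = 200.27 W/m².
Ratio Q̄_A / Q̄_B = 195.20 / 200.27 = 0.9747.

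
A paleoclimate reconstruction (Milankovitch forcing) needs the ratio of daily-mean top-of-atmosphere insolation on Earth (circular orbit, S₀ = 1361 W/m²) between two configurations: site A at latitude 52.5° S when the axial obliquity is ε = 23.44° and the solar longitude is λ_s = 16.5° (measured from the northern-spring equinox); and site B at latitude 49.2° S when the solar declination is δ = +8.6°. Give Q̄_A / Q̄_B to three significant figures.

Q̄_A / Q̄_B ≈ 0.984

— Configuration A (φ=-52.5°):
Solar declination: sin δ = sin ε · sin λ_s = sin 23.44° × sin 16.5° = 0.11298, so δ = +6.487°.
cos H₀ = −tan(-52.5°) tan(+6.487°) = 0.1482, H₀ = 1.4221 rad.
Bracket: H₀ sin φ sin δ + cos φ cos δ sin H₀ = 1.4221×-0.79335×0.11298 + 0.60876×0.99360×0.98896 = -0.127467 + 0.598186 = 0.470719.
Q̄ = (S₀/π) × [bracket] = (1361/π) × 0.470719 = 203.92 W/m².
— Configuration B (φ=-49.2°):
cos H₀ = −tan(-49.2°) tan(+8.600°) = 0.1752, H₀ = 1.3947 rad.
Bracket: H₀ sin φ sin δ + cos φ cos δ sin H₀ = 1.3947×-0.75700×0.14954 + 0.65342×0.98876×0.98453 = -0.157883 + 0.636081 = 0.478198.
Q̄ = (S₀/π) × [bracket] = (1361/π) × 0.478198 = 207.16 W/m².
Ratio Q̄_A / Q̄_B = 203.92 / 207.16 = 0.9844.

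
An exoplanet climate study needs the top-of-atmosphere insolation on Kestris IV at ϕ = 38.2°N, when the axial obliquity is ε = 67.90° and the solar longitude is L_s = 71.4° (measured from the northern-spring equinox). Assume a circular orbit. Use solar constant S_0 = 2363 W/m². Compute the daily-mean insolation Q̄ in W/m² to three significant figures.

Q̄ ≈ 1.28e+03 W/m²

Solar declination: sin δ = sin ε · sin L_s = sin 67.90° × sin 71.4° = 0.87813, so δ = +61.418°.
cos h₀ = −tan(+38.2°) tan(+61.418°) = -1.4444 ≤ −1 ⇒ polar day, h₀ = π.
Bracket: h₀ sin ϕ sin δ + cos ϕ cos δ sin h₀ = 3.1416×0.61841×0.87813 + 0.78586×0.47841×0.00000 = 1.706028 + 0.000000 = 1.706028.
Q̄ = (S_0/π) × [bracket] = (2363/π) × 1.706028 = 1283 W/m².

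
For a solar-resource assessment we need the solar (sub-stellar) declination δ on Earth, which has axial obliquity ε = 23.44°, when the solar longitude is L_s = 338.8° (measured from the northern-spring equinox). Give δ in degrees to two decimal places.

δ = -8.27°

sin δ = sin ε · sin L_s = sin 23.44° × sin 338.8° = -0.143850.
δ = arcsin(-0.143850) = -8.27°.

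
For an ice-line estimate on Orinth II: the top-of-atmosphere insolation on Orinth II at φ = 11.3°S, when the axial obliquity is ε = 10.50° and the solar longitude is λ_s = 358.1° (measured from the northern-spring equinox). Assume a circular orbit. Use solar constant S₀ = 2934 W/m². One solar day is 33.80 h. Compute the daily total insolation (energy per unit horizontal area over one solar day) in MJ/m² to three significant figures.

Solar declination: sin δ = sin ε · sin λ_s = sin 10.50° × sin 358.1° = -0.00604, so δ = -0.346°.
cos H₀ = −tan(-11.3°) tan(-0.346°) = -0.0012, H₀ = 1.5720 rad.
Bracket: H₀ sin φ sin δ + cos φ cos δ sin H₀ = 1.5720×-0.19595×-0.00604 + 0.98061×0.99998×1.00000 = 0.001861 + 0.980590 = 0.982451.
Q̄ = (S₀/π) × [bracket] = (2934/π) × 0.982451 = 917.53 W/m².
Daily total = Q̄ × 33.80 h × 3600 s/h = 917.53 × 33.80 × 3600 / 10⁶ = 111.6 MJ/m².

112 MJ/m²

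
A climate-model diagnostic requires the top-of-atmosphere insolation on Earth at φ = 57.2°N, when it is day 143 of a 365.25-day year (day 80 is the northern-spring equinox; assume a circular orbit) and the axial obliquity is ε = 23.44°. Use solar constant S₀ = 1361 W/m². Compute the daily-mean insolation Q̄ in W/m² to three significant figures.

Q̄ ≈ 459 W/m²

Solar longitude: λ_s = 360° × (143 − 80)/365.25 = 62.094°.
sin δ = sin 23.44° × sin 62.094° = 0.35153, so δ = +20.581°.
cos H₀ = −tan(+57.2°) tan(+20.581°) = -0.5827, H₀ = 2.1928 rad.
Bracket: H₀ sin φ sin δ + cos φ cos δ sin H₀ = 2.1928×0.84057×0.35153 + 0.54171×0.93618×0.81271 = 0.647941 + 0.412156 = 1.060097.
Q̄ = (S₀/π) × [bracket] = (1361/π) × 1.060097 = 459.3 W/m².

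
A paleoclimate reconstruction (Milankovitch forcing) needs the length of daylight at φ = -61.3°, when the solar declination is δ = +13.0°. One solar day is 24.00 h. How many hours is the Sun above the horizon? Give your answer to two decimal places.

cos H₀ = −tan φ · tan δ = −tan(-61.3°) × tan(+13.000°) = 0.4217, so H₀ = 1.1355 rad = 65.06°.
Daylight = 2H₀/(2π) × 24.00 h = (1.1355/π) × 24.00 = 8.67 h.

8.67 h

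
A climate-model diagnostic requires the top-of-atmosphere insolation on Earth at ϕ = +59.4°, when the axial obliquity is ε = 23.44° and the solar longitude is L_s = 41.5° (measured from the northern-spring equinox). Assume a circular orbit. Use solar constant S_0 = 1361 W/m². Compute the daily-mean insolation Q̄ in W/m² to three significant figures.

Q̄ ≈ 390 W/m²

Solar declination: sin δ = sin ε · sin L_s = sin 23.44° × sin 41.5° = 0.26358, so δ = +15.283°.
cos h₀ = −tan(+59.4°) tan(+15.283°) = -0.4620, h₀ = 2.0511 rad.
Bracket: h₀ sin ϕ sin δ + cos ϕ cos δ sin h₀ = 2.0511×0.86074×0.26358 + 0.50904×0.96464×0.88686 = 0.465341 + 0.435484 = 0.900825.
Q̄ = (S_0/π) × [bracket] = (1361/π) × 0.900825 = 390.3 W/m².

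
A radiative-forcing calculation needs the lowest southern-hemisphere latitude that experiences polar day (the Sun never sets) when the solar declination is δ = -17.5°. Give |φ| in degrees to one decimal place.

Polar day requires cos H₀ = −tan φ tan δ ≤ −1, i.e. tan φ tan δ ≥ 1.
The boundary is |tan φ| · |tan δ| = 1, so |φ| = 90° − |δ| = 90° − 17.5° = 72.5° in the southern hemisphere.

|φ| = 72.5°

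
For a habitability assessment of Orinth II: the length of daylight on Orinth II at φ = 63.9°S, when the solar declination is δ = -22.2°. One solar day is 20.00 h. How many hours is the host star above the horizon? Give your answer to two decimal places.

16.27 h

cos H₀ = −tan φ · tan δ = −tan(-63.9°) × tan(-22.200°) = -0.8330, so H₀ = 2.5553 rad = 146.41°.
Daylight = 2H₀/(2π) × 20.00 h = (2.5553/π) × 20.00 = 16.27 h.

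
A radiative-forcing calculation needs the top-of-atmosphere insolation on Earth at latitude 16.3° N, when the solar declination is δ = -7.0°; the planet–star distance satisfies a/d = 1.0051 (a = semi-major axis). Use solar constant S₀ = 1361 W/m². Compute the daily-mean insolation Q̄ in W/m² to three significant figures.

cos H₀ = −tan(+16.3°) tan(-7.000°) = 0.0359, H₀ = 1.5349 rad.
Bracket: H₀ sin φ sin δ + cos φ cos δ sin H₀ = 1.5349×0.28067×-0.12187 + 0.95981×0.99255×0.99936 = -0.052502 + 0.952050 = 0.899548.
Inverse-square distance factor (a/d)² = 1.0051² = 1.010226.
Q̄ = (S₀/π) × 1.010226 × [bracket] = (1361/π) × 1.010226 × 0.899548 = 393.7 W/m².

Q̄ ≈ 394 W/m²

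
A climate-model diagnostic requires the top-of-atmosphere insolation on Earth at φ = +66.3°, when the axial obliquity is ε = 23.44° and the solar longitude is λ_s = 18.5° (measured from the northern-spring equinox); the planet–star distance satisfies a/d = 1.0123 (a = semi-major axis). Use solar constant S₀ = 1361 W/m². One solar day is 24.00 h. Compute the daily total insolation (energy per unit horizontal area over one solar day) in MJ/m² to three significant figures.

22.9 MJ/m²

Solar declination: sin δ = sin ε · sin λ_s = sin 23.44° × sin 18.5° = 0.12622, so δ = +7.251°.
cos H₀ = −tan(+66.3°) tan(+7.251°) = -0.2899, H₀ = 1.8649 rad.
Bracket: H₀ sin φ sin δ + cos φ cos δ sin H₀ = 1.8649×0.91566×0.12622 + 0.40195×0.99200×0.95707 = 0.215535 + 0.381617 = 0.597152.
Inverse-square distance factor (a/d)² = 1.0123² = 1.024751.
Q̄ = (S₀/π) × 1.024751 × [bracket] = (1361/π) × 1.024751 × 0.597152 = 265.10 W/m².
Daily total = Q̄ × 24.00 h × 3600 s/h = 265.10 × 24.00 × 3600 / 10⁶ = 22.90 MJ/m².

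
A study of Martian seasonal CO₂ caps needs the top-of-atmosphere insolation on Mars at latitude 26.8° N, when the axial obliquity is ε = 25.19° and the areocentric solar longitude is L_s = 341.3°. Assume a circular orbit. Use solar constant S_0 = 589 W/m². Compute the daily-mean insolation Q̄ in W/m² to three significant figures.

sin δ = sin 25.19° × sin 341.3° = -0.13646, so δ = -7.843°.
cos h₀ = −tan(+26.8°) tan(-7.843°) = 0.0696, h₀ = 1.5012 rad.
Bracket: h₀ sin ϕ sin δ + cos ϕ cos δ sin h₀ = 1.5012×0.45088×-0.13646 + 0.89259×0.99065×0.99758 = -0.092364 + 0.882104 = 0.789740.
Q̄ = (S_0/π) × [bracket] = (589/π) × 0.789740 = 148.1 W/m².

Q̄ ≈ 148 W/m²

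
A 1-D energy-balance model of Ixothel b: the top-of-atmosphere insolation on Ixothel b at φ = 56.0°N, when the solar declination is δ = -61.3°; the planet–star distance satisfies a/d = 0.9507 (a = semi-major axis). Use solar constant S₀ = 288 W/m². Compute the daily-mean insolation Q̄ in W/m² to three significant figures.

cos H₀ = −tan(+56.0°) tan(-61.300°) = 2.7080 ≥ 1 ⇒ polar night, H₀ = 0 and Q̄ = 0.
Inverse-square distance factor (a/d)² = 0.9507² = 0.903830.

Q̄ ≈ 0.00 W/m²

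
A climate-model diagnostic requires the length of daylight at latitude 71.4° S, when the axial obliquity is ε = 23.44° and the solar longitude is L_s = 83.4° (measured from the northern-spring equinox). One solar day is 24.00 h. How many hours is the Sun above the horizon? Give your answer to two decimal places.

0.00 h

Solar declination: sin δ = sin ε · sin L_s = sin 23.44° × sin 83.4° = 0.39515, so δ = +23.275°.
cos h₀ = −tan ϕ · tan δ = 1.2782 ≥ 1, so the Sun never rises (polar night) and h₀ = 0.
Daylight = 2h₀/(2π) × 24.00 h = (0.0000/π) × 24.00 = 0.00 h.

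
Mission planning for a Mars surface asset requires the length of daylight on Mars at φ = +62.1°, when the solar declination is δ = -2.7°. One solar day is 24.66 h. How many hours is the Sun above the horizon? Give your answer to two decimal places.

11.63 h

cos H₀ = −tan φ · tan δ = −tan(+62.1°) × tan(-2.700°) = 0.0891, so H₀ = 1.4816 rad = 84.89°.
Daylight = 2H₀/(2π) × 24.66 h = (1.4816/π) × 24.66 = 11.63 h.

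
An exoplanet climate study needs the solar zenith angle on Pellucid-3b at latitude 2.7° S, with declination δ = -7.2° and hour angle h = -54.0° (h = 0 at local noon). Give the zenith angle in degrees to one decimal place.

cos θ_z = sin ϕ sin δ + cos ϕ cos δ cos h = 0.005904 + 0.582503 = 0.588407.
θ_z = arccos(0.588407) = 54.0°.

θ_z = 54.0°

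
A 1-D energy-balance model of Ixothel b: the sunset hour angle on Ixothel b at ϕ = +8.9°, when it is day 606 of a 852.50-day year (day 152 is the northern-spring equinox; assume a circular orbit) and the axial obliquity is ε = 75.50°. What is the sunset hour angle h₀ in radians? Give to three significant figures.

h₀ = 1.54 rad

Solar longitude: L_s = 360° × (606 − 152)/852.50 = 191.718°.
sin δ = sin 75.50° × sin 191.718° = -0.19663, so δ = -11.340°.
cos h₀ = −tan ϕ · tan δ = −tan(+8.9°) × tan(-11.340°) = 0.0314, so h₀ = 1.5394 rad = 88.20°.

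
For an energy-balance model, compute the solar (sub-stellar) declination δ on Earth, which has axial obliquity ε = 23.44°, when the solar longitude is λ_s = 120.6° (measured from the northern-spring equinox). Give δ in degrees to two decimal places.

δ = +20.02°

sin δ = sin ε · sin λ_s = sin 23.44° × sin 120.6° = 0.342393.
δ = arcsin(0.342393) = +20.02°.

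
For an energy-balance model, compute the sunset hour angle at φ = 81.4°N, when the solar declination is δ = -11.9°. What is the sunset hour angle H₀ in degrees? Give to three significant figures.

cos H₀ = −tan φ · tan δ = 1.3934 ≥ 1, so the Sun never rises (polar night) and H₀ = 0.

H₀ = 0.00°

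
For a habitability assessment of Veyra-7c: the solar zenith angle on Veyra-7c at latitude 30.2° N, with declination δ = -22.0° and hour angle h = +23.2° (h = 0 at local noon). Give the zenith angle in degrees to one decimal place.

cos θ_z = sin φ sin δ + cos φ cos δ cos h = -0.188435 + 0.736541 = 0.548106.
θ_z = arccos(0.548106) = 56.8°.

θ_z = 56.8°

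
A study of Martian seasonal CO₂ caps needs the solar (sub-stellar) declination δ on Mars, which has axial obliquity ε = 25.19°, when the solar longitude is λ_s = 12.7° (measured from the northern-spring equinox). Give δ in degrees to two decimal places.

sin δ = sin ε · sin λ_s = sin 25.19° × sin 12.7° = 0.093571.
δ = arcsin(0.093571) = +5.37°.

δ = +5.37°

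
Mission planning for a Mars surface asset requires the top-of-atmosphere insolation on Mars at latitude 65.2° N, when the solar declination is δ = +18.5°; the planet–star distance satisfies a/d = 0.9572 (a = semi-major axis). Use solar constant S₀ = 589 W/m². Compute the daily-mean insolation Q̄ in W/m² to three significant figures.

cos H₀ = −tan(+65.2°) tan(+18.500°) = -0.7241, H₀ = 2.3806 rad.
Bracket: H₀ sin φ sin δ + cos φ cos δ sin H₀ = 2.3806×0.90778×0.31730 + 0.41945×0.94832×0.68966 = 0.685705 + 0.274328 = 0.960033.
Inverse-square distance factor (a/d)² = 0.9572² = 0.916232.
Q̄ = (S₀/π) × 0.916232 × [bracket] = (589/π) × 0.916232 × 0.960033 = 164.9 W/m².

Q̄ ≈ 165 W/m²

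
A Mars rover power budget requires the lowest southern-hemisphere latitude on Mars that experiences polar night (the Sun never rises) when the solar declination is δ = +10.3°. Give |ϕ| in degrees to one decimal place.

|ϕ| = 79.7°

Polar night requires cos h₀ = −tan ϕ tan δ ≥ 1, i.e. tan ϕ tan δ ≤ −1.
The boundary is |tan ϕ| · |tan δ| = 1, so |ϕ| = 90° − |δ| = 90° − 10.3° = 79.7° in the southern hemisphere.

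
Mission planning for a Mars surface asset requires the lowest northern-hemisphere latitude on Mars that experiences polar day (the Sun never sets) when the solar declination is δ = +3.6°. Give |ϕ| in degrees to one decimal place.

|ϕ| = 86.4°

Polar day requires cos h₀ = −tan ϕ tan δ ≤ −1, i.e. tan ϕ tan δ ≥ 1.
The boundary is |tan ϕ| · |tan δ| = 1, so |ϕ| = 90° − |δ| = 90° − 3.6° = 86.4° in the northern hemisphere.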